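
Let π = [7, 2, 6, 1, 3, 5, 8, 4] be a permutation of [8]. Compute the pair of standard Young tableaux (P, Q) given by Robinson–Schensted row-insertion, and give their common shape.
P = [1, 3, 4, 8] / [2, 5] / [6] / [7];  Q = [1, 3, 6, 7] / [2, 5] / [4] / [8];  common shape = (4, 2, 1, 1)

Row-insert the values π_1, π_2, … into P one at a time, bumping the leftmost entry strictly greater than the inserted value down to the next row. The recording tableau Q records, in position (i, j), the step at which that cell was added to P.
  Insert 7 (step 1): P = [7];  Q = [1]
  Insert 2 (step 2): P = [2] / [7];  Q = [1] / [2]
  Insert 6 (step 3): P = [2, 6] / [7];  Q = [1, 3] / [2]
  Insert 1 (step 4): P = [1, 6] / [2] / [7];  Q = [1, 3] / [2] / [4]
  Insert 3 (step 5): P = [1, 3] / [2, 6] / [7];  Q = [1, 3] / [2, 5] / [4]
  Insert 5 (step 6): P = [1, 3, 5] / [2, 6] / [7];  Q = [1, 3, 6] / [2, 5] / [4]
  Insert 8 (step 7): P = [1, 3, 5, 8] / [2, 6] / [7];  Q = [1, 3, 6, 7] / [2, 5] / [4]
  Insert 4 (step 8): P = [1, 3, 4, 8] / [2, 5] / [6] / [7];  Q = [1, 3, 6, 7] / [2, 5] / [4] / [8]
Final shape: (4, 2, 1, 1).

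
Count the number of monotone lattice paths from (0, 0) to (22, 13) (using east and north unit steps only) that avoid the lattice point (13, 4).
Number of paths = 1360622200

Total paths from (0, 0) to (22, 13): C(35, 22) = 1476337800. Paths through (13, 4): (paths (0, 0) → (13, 4)) × (paths (13, 4) → (22, 13)) = C(17, 13) · C(18, 9) = 2380 · 48620 = 115715600. Avoidance count = 1476337800 − 115715600 = 1360622200.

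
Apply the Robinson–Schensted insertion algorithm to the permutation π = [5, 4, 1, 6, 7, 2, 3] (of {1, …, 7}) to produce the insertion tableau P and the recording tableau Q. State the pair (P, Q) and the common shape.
P = [1, 2, 3] / [4, 6, 7] / [5];  Q = [1, 4, 5] / [2, 6, 7] / [3];  common shape = (3, 3, 1)

Row-insert the values π_1, π_2, … into P one at a time, bumping the leftmost entry strictly greater than the inserted value down to the next row. The recording tableau Q records, in position (i, j), the step at which that cell was added to P.
  Insert 5 (step 1): P = [5];  Q = [1]
  Insert 4 (step 2): P = [4] / [5];  Q = [1] / [2]
  Insert 1 (step 3): P = [1] / [4] / [5];  Q = [1] / [2] / [3]
  Insert 6 (step 4): P = [1, 6] / [4] / [5];  Q = [1, 4] / [2] / [3]
  Insert 7 (step 5): P = [1, 6, 7] / [4] / [5];  Q = [1, 4, 5] / [2] / [3]
  Insert 2 (step 6): P = [1, 2, 7] / [4, 6] / [5];  Q = [1, 4, 5] / [2, 6] / [3]
  Insert 3 (step 7): P = [1, 2, 3] / [4, 6, 7] / [5];  Q = [1, 4, 5] / [2, 6, 7] / [3]
Final shape: (3, 3, 1).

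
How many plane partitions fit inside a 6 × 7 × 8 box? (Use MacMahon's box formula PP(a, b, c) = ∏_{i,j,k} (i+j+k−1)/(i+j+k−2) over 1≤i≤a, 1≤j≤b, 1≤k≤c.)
PP(6, 7, 8) = 19702998159210080

Evaluate the triple product over i = 1..6, j = 1..7, k = 1..8. The factors are (2/1) · (3/2) · (4/3) · (5/4) · (6/5) · (7/6) · (8/7) · (9/8) · … (336 factors total). The numerators and denominators telescope so the product is an integer; carrying out the multiplication exactly gives PP(6, 7, 8) = 19702998159210080.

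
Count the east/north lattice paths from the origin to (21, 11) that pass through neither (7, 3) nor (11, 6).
Number of paths = 66099552

Inclusion–exclusion. Total paths: C(32, 21) = 129024480. Through P₁: C(10, 7)·C(22, 14) = 38372400. Through P₂: C(17, 11)·C(15, 10) = 37165128. Since P₁ is strictly southwest of P₂, a monotone path through both must visit P₁ then P₂; paths through both = C(10, 7)·C(7, 4)·C(15, 10) = 12612600. Avoid both = 129024480 − 38372400 − 37165128 + 12612600 = 66099552.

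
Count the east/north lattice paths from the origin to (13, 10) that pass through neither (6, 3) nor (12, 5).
Number of paths = 832762

Inclusion–exclusion. Total paths: C(23, 13) = 1144066. Through P₁: C(9, 6)·C(14, 7) = 288288. Through P₂: C(17, 12)·C(6, 1) = 37128. Since P₁ is strictly southwest of P₂, a monotone path through both must visit P₁ then P₂; paths through both = C(9, 6)·C(8, 6)·C(6, 1) = 14112. Avoid both = 1144066 − 288288 − 37128 + 14112 = 832762.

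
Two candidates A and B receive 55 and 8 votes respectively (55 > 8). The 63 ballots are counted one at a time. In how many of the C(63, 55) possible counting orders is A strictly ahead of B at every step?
Strict-lead orderings = 2889302393

Total orderings of the 63 votes with 55 for A: C(63, 55) = 3872894697. By the Bertrand ballot formula (Cycle Lemma / reflection principle), the number of orderings in which A is strictly ahead of B throughout is (p − q)/(p + q) · C(p + q, p) = (55 − 8)/(55 + 8) · 3872894697 = 2889302393.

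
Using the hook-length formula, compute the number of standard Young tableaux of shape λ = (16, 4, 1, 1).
# SYT of shape (16, 4, 1, 1) = 510510

Hook-length formula: f^λ = n! / Π hook(c), product over all cells c of the Young diagram. For λ = (16, 4, 1, 1), n = 22 boxes. Hook lengths by row (left-to-right, top-to-bottom): [19, 16, 15, 14, 12, 11, 10, 9, 8, 7, 6, 5, 4, 3, 2, 1]; [6, 3, 2, 1]; [2]; [1]. Product of hooks = 2201721274368000. So f^λ = 22! / 2201721274368000 = 1124000727777607680000 / 2201721274368000 = 510510.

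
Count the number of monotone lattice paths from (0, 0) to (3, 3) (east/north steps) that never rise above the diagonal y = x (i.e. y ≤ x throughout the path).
Number of paths = 5

By the reflection principle (André's argument), the number of monotone paths to (3, 3) with n ≤ m that never go above y = x is C(6, 3) − C(6, 4) = 20 − 15 = 5.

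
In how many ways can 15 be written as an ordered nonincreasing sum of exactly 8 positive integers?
p(15, 8 parts) = 15

Partitions of n into exactly k parts ↔ partitions of n − k into at most k parts (subtract 1 from each part). For n = 15, k = 8, the partitions are: 8+1+1+1+1+1+1+1, 7+2+1+1+1+1+1+1, 6+3+1+1+1+1+1+1, 6+2+2+1+1+1+1+1, 5+4+1+1+1+1+1+1, 5+3+2+1+1+1+1+1, 5+2+2+2+1+1+1+1, 4+4+2+1+1+1+1+1, 4+3+3+1+1+1+1+1, 4+3+2+2+1+1+1+1, 4+2+2+2+2+1+1+1, 3+3+3+2+1+1+1+1, 3+3+2+2+2+1+1+1, 3+2+2+2+2+2+1+1, 2+2+2+2+2+2+2+1. Count = 15.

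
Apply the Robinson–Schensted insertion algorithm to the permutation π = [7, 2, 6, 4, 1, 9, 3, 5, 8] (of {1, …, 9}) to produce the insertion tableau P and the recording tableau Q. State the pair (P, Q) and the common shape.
P = [1, 3, 5, 8] / [2, 4, 9] / [6] / [7];  Q = [1, 3, 6, 9] / [2, 7, 8] / [4] / [5];  common shape = (4, 3, 1, 1)

Row-insert the values π_1, π_2, … into P one at a time, bumping the leftmost entry strictly greater than the inserted value down to the next row. The recording tableau Q records, in position (i, j), the step at which that cell was added to P.
  Insert 7 (step 1): P = [7];  Q = [1]
  Insert 2 (step 2): P = [2] / [7];  Q = [1] / [2]
  Insert 6 (step 3): P = [2, 6] / [7];  Q = [1, 3] / [2]
  Insert 4 (step 4): P = [2, 4] / [6] / [7];  Q = [1, 3] / [2] / [4]
  Insert 1 (step 5): P = [1, 4] / [2] / [6] / [7];  Q = [1, 3] / [2] / [4] / [5]
  Insert 9 (step 6): P = [1, 4, 9] / [2] / [6] / [7];  Q = [1, 3, 6] / [2] / [4] / [5]
  Insert 3 (step 7): P = [1, 3, 9] / [2, 4] / [6] / [7];  Q = [1, 3, 6] / [2, 7] / [4] / [5]
  Insert 5 (step 8): P = [1, 3, 5] / [2, 4, 9] / [6] / [7];  Q = [1, 3, 6] / [2, 7, 8] / [4] / [5]
  Insert 8 (step 9): P = [1, 3, 5, 8] / [2, 4, 9] / [6] / [7];  Q = [1, 3, 6, 9] / [2, 7, 8] / [4] / [5]
Final shape: (4, 3, 1, 1).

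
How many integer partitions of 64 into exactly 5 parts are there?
p(64, 5 parts) = 6747

Partitions of n into exactly k parts are in bijection with partitions of n − k into at most k parts (subtract 1 from each part). So p(64, exactly 5) = p(59, parts ≤ 5). Computing via the recurrence p(m, j) = p(m, j−1) + p(m−j, j) gives 6747.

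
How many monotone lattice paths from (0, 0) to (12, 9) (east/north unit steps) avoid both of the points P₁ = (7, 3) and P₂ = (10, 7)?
Number of paths = 147002

Inclusion–exclusion. Total paths: C(21, 12) = 293930. Through P₁: C(10, 7)·C(11, 5) = 55440. Through P₂: C(17, 10)·C(4, 2) = 116688. Since P₁ is strictly southwest of P₂, a monotone path through both must visit P₁ then P₂; paths through both = C(10, 7)·C(7, 3)·C(4, 2) = 25200. Avoid both = 293930 − 55440 − 116688 + 25200 = 147002.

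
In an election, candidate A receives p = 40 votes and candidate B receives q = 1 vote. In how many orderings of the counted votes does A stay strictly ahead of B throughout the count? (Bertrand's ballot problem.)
Strict-lead orderings = 39

Total orderings of the 41 votes with 40 for A: C(41, 40) = 41. By the Bertrand ballot formula (Cycle Lemma / reflection principle), the number of orderings in which A is strictly ahead of B throughout is (p − q)/(p + q) · C(p + q, p) = (40 − 1)/(40 + 1) · 41 = 39.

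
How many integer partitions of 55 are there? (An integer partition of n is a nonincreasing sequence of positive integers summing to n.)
p(55) = 451276

Compute p(n) via the recurrence p(n, m) = p(n, m−1) + p(n−m, m), where p(n, m) counts partitions of n with all parts ≤ m and p(n) = p(n, n). The base cases are p(0, m) = 1 and p(n, 0) = 0 for n > 0. Filling the table yields p(55) = 451276. (Euler's pentagonal recurrence is an alternative.)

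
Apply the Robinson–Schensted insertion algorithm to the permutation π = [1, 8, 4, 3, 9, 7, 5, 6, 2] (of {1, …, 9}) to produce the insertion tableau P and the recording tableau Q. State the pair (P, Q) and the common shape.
P = [1, 2, 5, 6] / [3, 7] / [4, 9] / [8];  Q = [1, 2, 5, 8] / [3, 6] / [4, 7] / [9];  common shape = (4, 2, 2, 1)

Row-insert the values π_1, π_2, … into P one at a time, bumping the leftmost entry strictly greater than the inserted value down to the next row. The recording tableau Q records, in position (i, j), the step at which that cell was added to P.
  Insert 1 (step 1): P = [1];  Q = [1]
  Insert 8 (step 2): P = [1, 8];  Q = [1, 2]
  Insert 4 (step 3): P = [1, 4] / [8];  Q = [1, 2] / [3]
  Insert 3 (step 4): P = [1, 3] / [4] / [8];  Q = [1, 2] / [3] / [4]
  Insert 9 (step 5): P = [1, 3, 9] / [4] / [8];  Q = [1, 2, 5] / [3] / [4]
  Insert 7 (step 6): P = [1, 3, 7] / [4, 9] / [8];  Q = [1, 2, 5] / [3, 6] / [4]
  Insert 5 (step 7): P = [1, 3, 5] / [4, 7] / [8, 9];  Q = [1, 2, 5] / [3, 6] / [4, 7]
  Insert 6 (step 8): P = [1, 3, 5, 6] / [4, 7] / [8, 9];  Q = [1, 2, 5, 8] / [3, 6] / [4, 7]
  Insert 2 (step 9): P = [1, 2, 5, 6] / [3, 7] / [4, 9] / [8];  Q = [1, 2, 5, 8] / [3, 6] / [4, 7] / [9]
Final shape: (4, 2, 2, 1).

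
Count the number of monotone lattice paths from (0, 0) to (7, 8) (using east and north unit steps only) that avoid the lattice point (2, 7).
Number of paths = 6219

Total paths from (0, 0) to (7, 8): C(15, 7) = 6435. Paths through (2, 7): (paths (0, 0) → (2, 7)) × (paths (2, 7) → (7, 8)) = C(9, 2) · C(6, 5) = 36 · 6 = 216. Avoidance count = 6435 − 216 = 6219.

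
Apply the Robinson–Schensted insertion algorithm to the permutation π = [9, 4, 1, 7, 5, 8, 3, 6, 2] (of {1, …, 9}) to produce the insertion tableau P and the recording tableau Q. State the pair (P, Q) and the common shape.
P = [1, 2, 6] / [3, 5, 8] / [4] / [7] / [9];  Q = [1, 4, 6] / [2, 5, 8] / [3] / [7] / [9];  common shape = (3, 3, 1, 1, 1)

Row-insert the values π_1, π_2, … into P one at a time, bumping the leftmost entry strictly greater than the inserted value down to the next row. The recording tableau Q records, in position (i, j), the step at which that cell was added to P.
  Insert 9 (step 1): P = [9];  Q = [1]
  Insert 4 (step 2): P = [4] / [9];  Q = [1] / [2]
  Insert 1 (step 3): P = [1] / [4] / [9];  Q = [1] / [2] / [3]
  Insert 7 (step 4): P = [1, 7] / [4] / [9];  Q = [1, 4] / [2] / [3]
  Insert 5 (step 5): P = [1, 5] / [4, 7] / [9];  Q = [1, 4] / [2, 5] / [3]
  Insert 8 (step 6): P = [1, 5, 8] / [4, 7] / [9];  Q = [1, 4, 6] / [2, 5] / [3]
  Insert 3 (step 7): P = [1, 3, 8] / [4, 5] / [7] / [9];  Q = [1, 4, 6] / [2, 5] / [3] / [7]
  Insert 6 (step 8): P = [1, 3, 6] / [4, 5, 8] / [7] / [9];  Q = [1, 4, 6] / [2, 5, 8] / [3] / [7]
  Insert 2 (step 9): P = [1, 2, 6] / [3, 5, 8] / [4] / [7] / [9];  Q = [1, 4, 6] / [2, 5, 8] / [3] / [7] / [9]
Final shape: (3, 3, 1, 1, 1).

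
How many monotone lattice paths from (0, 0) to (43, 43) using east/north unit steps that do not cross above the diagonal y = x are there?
C_43 = 150853479205085351660700

These NE paths below the diagonal are counted by the Catalan number C_n = (1/(n + 1)) · C(2n, n). For n = 43: C_43 = (1/44) · C(86, 43) = 6637553085023755473070800/44 = 150853479205085351660700.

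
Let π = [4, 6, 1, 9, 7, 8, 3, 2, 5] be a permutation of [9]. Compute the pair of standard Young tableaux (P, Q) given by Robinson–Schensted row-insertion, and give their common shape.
P = [1, 2, 5, 8] / [3, 6, 7] / [4] / [9];  Q = [1, 2, 4, 6] / [3, 5, 9] / [7] / [8];  common shape = (4, 3, 1, 1)

Row-insert the values π_1, π_2, … into P one at a time, bumping the leftmost entry strictly greater than the inserted value down to the next row. The recording tableau Q records, in position (i, j), the step at which that cell was added to P.
  Insert 4 (step 1): P = [4];  Q = [1]
  Insert 6 (step 2): P = [4, 6];  Q = [1, 2]
  Insert 1 (step 3): P = [1, 6] / [4];  Q = [1, 2] / [3]
  Insert 9 (step 4): P = [1, 6, 9] / [4];  Q = [1, 2, 4] / [3]
  Insert 7 (step 5): P = [1, 6, 7] / [4, 9];  Q = [1, 2, 4] / [3, 5]
  Insert 8 (step 6): P = [1, 6, 7, 8] / [4, 9];  Q = [1, 2, 4, 6] / [3, 5]
  Insert 3 (step 7): P = [1, 3, 7, 8] / [4, 6] / [9];  Q = [1, 2, 4, 6] / [3, 5] / [7]
  Insert 2 (step 8): P = [1, 2, 7, 8] / [3, 6] / [4] / [9];  Q = [1, 2, 4, 6] / [3, 5] / [7] / [8]
  Insert 5 (step 9): P = [1, 2, 5, 8] / [3, 6, 7] / [4] / [9];  Q = [1, 2, 4, 6] / [3, 5, 9] / [7] / [8]
Final shape: (4, 3, 1, 1).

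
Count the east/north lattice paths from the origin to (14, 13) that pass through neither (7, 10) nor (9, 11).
Number of paths = 15422604

Inclusion–exclusion. Total paths: C(27, 14) = 20058300. Through P₁: C(17, 7)·C(10, 7) = 2333760. Through P₂: C(20, 9)·C(7, 5) = 3527160. Since P₁ is strictly southwest of P₂, a monotone path through both must visit P₁ then P₂; paths through both = C(17, 7)·C(3, 2)·C(7, 5) = 1225224. Avoid both = 20058300 − 2333760 − 3527160 + 1225224 = 15422604.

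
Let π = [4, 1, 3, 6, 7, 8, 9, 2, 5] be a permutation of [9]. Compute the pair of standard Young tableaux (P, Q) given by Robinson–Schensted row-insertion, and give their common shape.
P = [1, 2, 5, 7, 8, 9] / [3, 6] / [4];  Q = [1, 3, 4, 5, 6, 7] / [2, 9] / [8];  common shape = (6, 2, 1)

Row-insert the values π_1, π_2, … into P one at a time, bumping the leftmost entry strictly greater than the inserted value down to the next row. The recording tableau Q records, in position (i, j), the step at which that cell was added to P.
  Insert 4 (step 1): P = [4];  Q = [1]
  Insert 1 (step 2): P = [1] / [4];  Q = [1] / [2]
  Insert 3 (step 3): P = [1, 3] / [4];  Q = [1, 3] / [2]
  Insert 6 (step 4): P = [1, 3, 6] / [4];  Q = [1, 3, 4] / [2]
  Insert 7 (step 5): P = [1, 3, 6, 7] / [4];  Q = [1, 3, 4, 5] / [2]
  Insert 8 (step 6): P = [1, 3, 6, 7, 8] / [4];  Q = [1, 3, 4, 5, 6] / [2]
  Insert 9 (step 7): P = [1, 3, 6, 7, 8, 9] / [4];  Q = [1, 3, 4, 5, 6, 7] / [2]
  Insert 2 (step 8): P = [1, 2, 6, 7, 8, 9] / [3] / [4];  Q = [1, 3, 4, 5, 6, 7] / [2] / [8]
  Insert 5 (step 9): P = [1, 2, 5, 7, 8, 9] / [3, 6] / [4];  Q = [1, 3, 4, 5, 6, 7] / [2, 9] / [8]
Final shape: (6, 2, 1).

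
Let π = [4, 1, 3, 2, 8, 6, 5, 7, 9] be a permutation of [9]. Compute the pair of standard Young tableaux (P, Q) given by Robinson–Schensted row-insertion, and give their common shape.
P = [1, 2, 5, 7, 9] / [3, 6] / [4, 8];  Q = [1, 3, 5, 8, 9] / [2, 6] / [4, 7];  common shape = (5, 2, 2)

Row-insert the values π_1, π_2, … into P one at a time, bumping the leftmost entry strictly greater than the inserted value down to the next row. The recording tableau Q records, in position (i, j), the step at which that cell was added to P.
  Insert 4 (step 1): P = [4];  Q = [1]
  Insert 1 (step 2): P = [1] / [4];  Q = [1] / [2]
  Insert 3 (step 3): P = [1, 3] / [4];  Q = [1, 3] / [2]
  Insert 2 (step 4): P = [1, 2] / [3] / [4];  Q = [1, 3] / [2] / [4]
  Insert 8 (step 5): P = [1, 2, 8] / [3] / [4];  Q = [1, 3, 5] / [2] / [4]
  Insert 6 (step 6): P = [1, 2, 6] / [3, 8] / [4];  Q = [1, 3, 5] / [2, 6] / [4]
  Insert 5 (step 7): P = [1, 2, 5] / [3, 6] / [4, 8];  Q = [1, 3, 5] / [2, 6] / [4, 7]
  Insert 7 (step 8): P = [1, 2, 5, 7] / [3, 6] / [4, 8];  Q = [1, 3, 5, 8] / [2, 6] / [4, 7]
  Insert 9 (step 9): P = [1, 2, 5, 7, 9] / [3, 6] / [4, 8];  Q = [1, 3, 5, 8, 9] / [2, 6] / [4, 7]
Final shape: (5, 2, 2).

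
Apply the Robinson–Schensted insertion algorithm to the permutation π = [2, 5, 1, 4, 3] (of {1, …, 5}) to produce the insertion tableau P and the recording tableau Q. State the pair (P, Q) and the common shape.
P = [1, 3] / [2, 4] / [5];  Q = [1, 2] / [3, 4] / [5];  common shape = (2, 2, 1)

Row-insert the values π_1, π_2, … into P one at a time, bumping the leftmost entry strictly greater than the inserted value down to the next row. The recording tableau Q records, in position (i, j), the step at which that cell was added to P.
  Insert 2 (step 1): P = [2];  Q = [1]
  Insert 5 (step 2): P = [2, 5];  Q = [1, 2]
  Insert 1 (step 3): P = [1, 5] / [2];  Q = [1, 2] / [3]
  Insert 4 (step 4): P = [1, 4] / [2, 5];  Q = [1, 2] / [3, 4]
  Insert 3 (step 5): P = [1, 3] / [2, 4] / [5];  Q = [1, 2] / [3, 4] / [5]
Final shape: (2, 2, 1).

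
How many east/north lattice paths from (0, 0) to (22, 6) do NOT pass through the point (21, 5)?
Number of paths = 245180

Total paths from (0, 0) to (22, 6): C(28, 22) = 376740. Paths through (21, 5): (paths (0, 0) → (21, 5)) × (paths (21, 5) → (22, 6)) = C(26, 21) · C(2, 1) = 65780 · 2 = 131560. Avoidance count = 376740 − 131560 = 245180.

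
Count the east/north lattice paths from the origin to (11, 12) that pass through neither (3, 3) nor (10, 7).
Number of paths = 788790

Inclusion–exclusion. Total paths: C(23, 11) = 1352078. Through P₁: C(6, 3)·C(17, 8) = 486200. Through P₂: C(17, 10)·C(6, 1) = 116688. Since P₁ is strictly southwest of P₂, a monotone path through both must visit P₁ then P₂; paths through both = C(6, 3)·C(11, 7)·C(6, 1) = 39600. Avoid both = 1352078 − 486200 − 116688 + 39600 = 788790.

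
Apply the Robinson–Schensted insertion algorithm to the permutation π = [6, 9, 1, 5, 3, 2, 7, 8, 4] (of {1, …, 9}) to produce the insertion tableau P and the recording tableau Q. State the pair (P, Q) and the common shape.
P = [1, 2, 4, 8] / [3, 7] / [5, 9] / [6];  Q = [1, 2, 7, 8] / [3, 4] / [5, 9] / [6];  common shape = (4, 2, 2, 1)

Row-insert the values π_1, π_2, … into P one at a time, bumping the leftmost entry strictly greater than the inserted value down to the next row. The recording tableau Q records, in position (i, j), the step at which that cell was added to P.
  Insert 6 (step 1): P = [6];  Q = [1]
  Insert 9 (step 2): P = [6, 9];  Q = [1, 2]
  Insert 1 (step 3): P = [1, 9] / [6];  Q = [1, 2] / [3]
  Insert 5 (step 4): P = [1, 5] / [6, 9];  Q = [1, 2] / [3, 4]
  Insert 3 (step 5): P = [1, 3] / [5, 9] / [6];  Q = [1, 2] / [3, 4] / [5]
  Insert 2 (step 6): P = [1, 2] / [3, 9] / [5] / [6];  Q = [1, 2] / [3, 4] / [5] / [6]
  Insert 7 (step 7): P = [1, 2, 7] / [3, 9] / [5] / [6];  Q = [1, 2, 7] / [3, 4] / [5] / [6]
  Insert 8 (step 8): P = [1, 2, 7, 8] / [3, 9] / [5] / [6];  Q = [1, 2, 7, 8] / [3, 4] / [5] / [6]
  Insert 4 (step 9): P = [1, 2, 4, 8] / [3, 7] / [5, 9] / [6];  Q = [1, 2, 7, 8] / [3, 4] / [5, 9] / [6]
Final shape: (4, 2, 2, 1).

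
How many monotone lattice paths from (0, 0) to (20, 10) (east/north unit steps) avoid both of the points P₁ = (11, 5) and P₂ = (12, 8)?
Number of paths = 16417869

Inclusion–exclusion. Total paths: C(30, 20) = 30045015. Through P₁: C(16, 11)·C(14, 9) = 8744736. Through P₂: C(20, 12)·C(10, 8) = 5668650. Since P₁ is strictly southwest of P₂, a monotone path through both must visit P₁ then P₂; paths through both = C(16, 11)·C(4, 1)·C(10, 8) = 786240. Avoid both = 30045015 − 8744736 − 5668650 + 786240 = 16417869.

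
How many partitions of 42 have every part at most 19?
p(42, parts ≤ 19) = 48668

Use the recurrence p(n, m) = p(n, m−1) + p(n−m, m): either the largest part is < m (count p(n, m−1)) or the largest part is exactly m (remove one copy of m, count p(n−m, m)). With p(0, ·) = 1 this gives p(42, parts ≤ 19) = 48668. (By conjugating Young diagrams, this also counts partitions of 42 into at most 19 parts.)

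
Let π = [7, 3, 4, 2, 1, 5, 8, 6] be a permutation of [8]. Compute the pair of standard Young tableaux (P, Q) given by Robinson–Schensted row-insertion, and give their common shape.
P = [1, 4, 5, 6] / [2, 8] / [3] / [7];  Q = [1, 3, 6, 7] / [2, 8] / [4] / [5];  common shape = (4, 2, 1, 1)

Row-insert the values π_1, π_2, … into P one at a time, bumping the leftmost entry strictly greater than the inserted value down to the next row. The recording tableau Q records, in position (i, j), the step at which that cell was added to P.
  Insert 7 (step 1): P = [7];  Q = [1]
  Insert 3 (step 2): P = [3] / [7];  Q = [1] / [2]
  Insert 4 (step 3): P = [3, 4] / [7];  Q = [1, 3] / [2]
  Insert 2 (step 4): P = [2, 4] / [3] / [7];  Q = [1, 3] / [2] / [4]
  Insert 1 (step 5): P = [1, 4] / [2] / [3] / [7];  Q = [1, 3] / [2] / [4] / [5]
  Insert 5 (step 6): P = [1, 4, 5] / [2] / [3] / [7];  Q = [1, 3, 6] / [2] / [4] / [5]
  Insert 8 (step 7): P = [1, 4, 5, 8] / [2] / [3] / [7];  Q = [1, 3, 6, 7] / [2] / [4] / [5]
  Insert 6 (step 8): P = [1, 4, 5, 6] / [2, 8] / [3] / [7];  Q = [1, 3, 6, 7] / [2, 8] / [4] / [5]
Final shape: (4, 2, 1, 1).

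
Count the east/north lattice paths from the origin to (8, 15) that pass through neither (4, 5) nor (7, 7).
Number of paths = 344640

Inclusion–exclusion. Total paths: C(23, 8) = 490314. Through P₁: C(9, 4)·C(14, 4) = 126126. Through P₂: C(14, 7)·C(9, 1) = 30888. Since P₁ is strictly southwest of P₂, a monotone path through both must visit P₁ then P₂; paths through both = C(9, 4)·C(5, 3)·C(9, 1) = 11340. Avoid both = 490314 − 126126 − 30888 + 11340 = 344640.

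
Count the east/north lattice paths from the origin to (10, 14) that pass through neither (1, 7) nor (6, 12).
Number of paths = 1621516

Inclusion–exclusion. Total paths: C(24, 10) = 1961256. Through P₁: C(8, 1)·C(16, 9) = 91520. Through P₂: C(18, 6)·C(6, 4) = 278460. Since P₁ is strictly southwest of P₂, a monotone path through both must visit P₁ then P₂; paths through both = C(8, 1)·C(10, 5)·C(6, 4) = 30240. Avoid both = 1961256 − 91520 − 278460 + 30240 = 1621516.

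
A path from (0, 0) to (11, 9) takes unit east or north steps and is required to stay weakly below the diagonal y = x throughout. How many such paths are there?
Number of paths = 41990

By the reflection principle (André's argument), the number of monotone paths to (11, 9) with n ≤ m that never go above y = x is C(20, 11) − C(20, 12) = 167960 − 125970 = 41990.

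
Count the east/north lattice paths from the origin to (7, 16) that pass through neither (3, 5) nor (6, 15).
Number of paths = 92221

Inclusion–exclusion. Total paths: C(23, 7) = 245157. Through P₁: C(8, 3)·C(15, 4) = 76440. Through P₂: C(21, 6)·C(2, 1) = 108528. Since P₁ is strictly southwest of P₂, a monotone path through both must visit P₁ then P₂; paths through both = C(8, 3)·C(13, 3)·C(2, 1) = 32032. Avoid both = 245157 − 76440 − 108528 + 32032 = 92221.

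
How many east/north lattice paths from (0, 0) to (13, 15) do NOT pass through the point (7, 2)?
Number of paths = 36465408

Total paths from (0, 0) to (13, 15): C(28, 13) = 37442160. Paths through (7, 2): (paths (0, 0) → (7, 2)) × (paths (7, 2) → (13, 15)) = C(9, 7) · C(19, 6) = 36 · 27132 = 976752. Avoidance count = 37442160 − 976752 = 36465408.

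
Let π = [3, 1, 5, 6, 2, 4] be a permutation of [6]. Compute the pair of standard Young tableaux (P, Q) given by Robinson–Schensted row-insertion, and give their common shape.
P = [1, 2, 4] / [3, 5, 6];  Q = [1, 3, 4] / [2, 5, 6];  common shape = (3, 3)

Row-insert the values π_1, π_2, … into P one at a time, bumping the leftmost entry strictly greater than the inserted value down to the next row. The recording tableau Q records, in position (i, j), the step at which that cell was added to P.
  Insert 3 (step 1): P = [3];  Q = [1]
  Insert 1 (step 2): P = [1] / [3];  Q = [1] / [2]
  Insert 5 (step 3): P = [1, 5] / [3];  Q = [1, 3] / [2]
  Insert 6 (step 4): P = [1, 5, 6] / [3];  Q = [1, 3, 4] / [2]
  Insert 2 (step 5): P = [1, 2, 6] / [3, 5];  Q = [1, 3, 4] / [2, 5]
  Insert 4 (step 6): P = [1, 2, 4] / [3, 5, 6];  Q = [1, 3, 4] / [2, 5, 6]
Final shape: (3, 3).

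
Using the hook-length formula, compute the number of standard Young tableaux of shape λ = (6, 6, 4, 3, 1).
# SYT of shape (6, 6, 4, 3, 1) = 83140200

Hook-length formula: f^λ = n! / Π hook(c), product over all cells c of the Young diagram. For λ = (6, 6, 4, 3, 1), n = 20 boxes. Hook lengths by row (left-to-right, top-to-bottom): [10, 8, 7, 5, 3, 2]; [9, 7, 6, 4, 2, 1]; [6, 4, 3, 1]; [4, 2, 1]; [1]. Product of hooks = 29262643200. So f^λ = 20! / 29262643200 = 2432902008176640000 / 29262643200 = 83140200.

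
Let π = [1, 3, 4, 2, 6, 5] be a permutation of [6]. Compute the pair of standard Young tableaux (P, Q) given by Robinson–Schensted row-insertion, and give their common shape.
P = [1, 2, 4, 5] / [3, 6];  Q = [1, 2, 3, 5] / [4, 6];  common shape = (4, 2)

Row-insert the values π_1, π_2, … into P one at a time, bumping the leftmost entry strictly greater than the inserted value down to the next row. The recording tableau Q records, in position (i, j), the step at which that cell was added to P.
  Insert 1 (step 1): P = [1];  Q = [1]
  Insert 3 (step 2): P = [1, 3];  Q = [1, 2]
  Insert 4 (step 3): P = [1, 3, 4];  Q = [1, 2, 3]
  Insert 2 (step 4): P = [1, 2, 4] / [3];  Q = [1, 2, 3] / [4]
  Insert 6 (step 5): P = [1, 2, 4, 6] / [3];  Q = [1, 2, 3, 5] / [4]
  Insert 5 (step 6): P = [1, 2, 4, 5] / [3, 6];  Q = [1, 2, 3, 5] / [4, 6]
Final shape: (4, 2).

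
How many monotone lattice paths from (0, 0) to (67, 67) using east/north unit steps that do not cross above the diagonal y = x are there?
C_67 = 22033725021956517463358552614056949950

These NE paths below the diagonal are counted by the Catalan number C_n = (1/(n + 1)) · C(2n, n). For n = 67: C_67 = (1/68) · C(134, 67) = 1498293301493043187508381577755872596600/68 = 22033725021956517463358552614056949950.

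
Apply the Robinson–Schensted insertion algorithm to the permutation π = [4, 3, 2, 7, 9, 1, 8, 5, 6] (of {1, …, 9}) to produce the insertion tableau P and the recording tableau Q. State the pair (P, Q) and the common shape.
P = [1, 5, 6] / [2, 7, 8] / [3, 9] / [4];  Q = [1, 4, 5] / [2, 7, 9] / [3, 8] / [6];  common shape = (3, 3, 2, 1)

Row-insert the values π_1, π_2, … into P one at a time, bumping the leftmost entry strictly greater than the inserted value down to the next row. The recording tableau Q records, in position (i, j), the step at which that cell was added to P.
  Insert 4 (step 1): P = [4];  Q = [1]
  Insert 3 (step 2): P = [3] / [4];  Q = [1] / [2]
  Insert 2 (step 3): P = [2] / [3] / [4];  Q = [1] / [2] / [3]
  Insert 7 (step 4): P = [2, 7] / [3] / [4];  Q = [1, 4] / [2] / [3]
  Insert 9 (step 5): P = [2, 7, 9] / [3] / [4];  Q = [1, 4, 5] / [2] / [3]
  Insert 1 (step 6): P = [1, 7, 9] / [2] / [3] / [4];  Q = [1, 4, 5] / [2] / [3] / [6]
  Insert 8 (step 7): P = [1, 7, 8] / [2, 9] / [3] / [4];  Q = [1, 4, 5] / [2, 7] / [3] / [6]
  Insert 5 (step 8): P = [1, 5, 8] / [2, 7] / [3, 9] / [4];  Q = [1, 4, 5] / [2, 7] / [3, 8] / [6]
  Insert 6 (step 9): P = [1, 5, 6] / [2, 7, 8] / [3, 9] / [4];  Q = [1, 4, 5] / [2, 7, 9] / [3, 8] / [6]
Final shape: (3, 3, 2, 1).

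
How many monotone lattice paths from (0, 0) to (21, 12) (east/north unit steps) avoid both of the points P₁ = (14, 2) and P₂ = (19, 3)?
Number of paths = 352438460

Inclusion–exclusion. Total paths: C(33, 21) = 354817320. Through P₁: C(16, 14)·C(17, 7) = 2333760. Through P₂: C(22, 19)·C(11, 2) = 84700. Since P₁ is strictly southwest of P₂, a monotone path through both must visit P₁ then P₂; paths through both = C(16, 14)·C(6, 5)·C(11, 2) = 39600. Avoid both = 354817320 − 2333760 − 84700 + 39600 = 352438460.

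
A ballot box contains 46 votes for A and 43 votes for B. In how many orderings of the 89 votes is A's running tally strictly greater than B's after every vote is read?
Strict-lead orderings = 1673817734484251380165680

Total orderings of the 89 votes with 46 for A: C(89, 46) = 49656592789699457611581840. By the Bertrand ballot formula (Cycle Lemma / reflection principle), the number of orderings in which A is strictly ahead of B throughout is (p − q)/(p + q) · C(p + q, p) = (46 − 43)/(46 + 43) · 49656592789699457611581840 = 1673817734484251380165680.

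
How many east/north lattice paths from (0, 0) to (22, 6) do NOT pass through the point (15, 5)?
Number of paths = 252708

Total paths from (0, 0) to (22, 6): C(28, 22) = 376740. Paths through (15, 5): (paths (0, 0) → (15, 5)) × (paths (15, 5) → (22, 6)) = C(20, 15) · C(8, 7) = 15504 · 8 = 124032. Avoidance count = 376740 − 124032 = 252708.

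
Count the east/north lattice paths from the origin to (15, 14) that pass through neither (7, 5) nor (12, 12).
Number of paths = 37536320

Inclusion–exclusion. Total paths: C(29, 15) = 77558760. Through P₁: C(12, 7)·C(17, 8) = 19253520. Through P₂: C(24, 12)·C(5, 3) = 27041560. Since P₁ is strictly southwest of P₂, a monotone path through both must visit P₁ then P₂; paths through both = C(12, 7)·C(12, 5)·C(5, 3) = 6272640. Avoid both = 77558760 − 19253520 − 27041560 + 6272640 = 37536320.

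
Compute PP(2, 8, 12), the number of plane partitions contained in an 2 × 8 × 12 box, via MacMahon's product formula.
PP(2, 8, 12) = 2848181700

Evaluate the triple product over i = 1..2, j = 1..8, k = 1..12. The factors are (2/1) · (3/2) · (4/3) · (5/4) · (6/5) · (7/6) · (8/7) · (9/8) · … (192 factors total). The numerators and denominators telescope so the product is an integer; carrying out the multiplication exactly gives PP(2, 8, 12) = 2848181700.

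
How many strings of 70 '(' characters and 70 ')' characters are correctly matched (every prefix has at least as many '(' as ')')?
C_70 = 1321422108420282270489942177190229544600

These balanced parentheses are counted by the Catalan number C_n = (1/(n + 1)) · C(2n, n). For n = 70: C_70 = (1/71) · C(140, 70) = 93820969697840041204785894580506297666600/71 = 1321422108420282270489942177190229544600.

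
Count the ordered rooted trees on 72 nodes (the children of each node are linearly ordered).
C_71 = 5175569924646105559418940193995065716350

These ordered rooted trees are counted by the Catalan number C_n = (1/(n + 1)) · C(2n, n). For n = 71: C_71 = (1/72) · C(142, 71) = 372641034574519600278163693967644731577200/72 = 5175569924646105559418940193995065716350.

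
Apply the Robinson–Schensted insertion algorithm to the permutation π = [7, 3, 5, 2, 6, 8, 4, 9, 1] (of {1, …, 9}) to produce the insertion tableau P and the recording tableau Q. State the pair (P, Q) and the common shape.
P = [1, 4, 6, 8, 9] / [2, 5] / [3] / [7];  Q = [1, 3, 5, 6, 8] / [2, 7] / [4] / [9];  common shape = (5, 2, 1, 1)

Row-insert the values π_1, π_2, … into P one at a time, bumping the leftmost entry strictly greater than the inserted value down to the next row. The recording tableau Q records, in position (i, j), the step at which that cell was added to P.
  Insert 7 (step 1): P = [7];  Q = [1]
  Insert 3 (step 2): P = [3] / [7];  Q = [1] / [2]
  Insert 5 (step 3): P = [3, 5] / [7];  Q = [1, 3] / [2]
  Insert 2 (step 4): P = [2, 5] / [3] / [7];  Q = [1, 3] / [2] / [4]
  Insert 6 (step 5): P = [2, 5, 6] / [3] / [7];  Q = [1, 3, 5] / [2] / [4]
  Insert 8 (step 6): P = [2, 5, 6, 8] / [3] / [7];  Q = [1, 3, 5, 6] / [2] / [4]
  Insert 4 (step 7): P = [2, 4, 6, 8] / [3, 5] / [7];  Q = [1, 3, 5, 6] / [2, 7] / [4]
  Insert 9 (step 8): P = [2, 4, 6, 8, 9] / [3, 5] / [7];  Q = [1, 3, 5, 6, 8] / [2, 7] / [4]
  Insert 1 (step 9): P = [1, 4, 6, 8, 9] / [2, 5] / [3] / [7];  Q = [1, 3, 5, 6, 8] / [2, 7] / [4] / [9]
Final shape: (5, 2, 1, 1).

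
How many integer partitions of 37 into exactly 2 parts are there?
p(37, 2 parts) = 18

Partitions of n into exactly k parts are in bijection with partitions of n − k into at most k parts (subtract 1 from each part). So p(37, exactly 2) = p(35, parts ≤ 2). Computing via the recurrence p(m, j) = p(m, j−1) + p(m−j, j) gives 18.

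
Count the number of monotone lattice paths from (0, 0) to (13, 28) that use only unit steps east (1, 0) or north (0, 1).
Number of paths = 17620076360

A monotone lattice path from (0, 0) to (13, 28) consists of 13 east steps and 28 north steps in some order, so it is determined by which 13 of the 41 steps are east. The count is C(41, 13) = 17620076360.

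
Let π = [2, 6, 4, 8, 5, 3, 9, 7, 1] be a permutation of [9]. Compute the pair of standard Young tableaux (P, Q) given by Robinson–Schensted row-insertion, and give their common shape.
P = [1, 3, 5, 7] / [2, 8, 9] / [4] / [6];  Q = [1, 2, 4, 7] / [3, 5, 8] / [6] / [9];  common shape = (4, 3, 1, 1)

Row-insert the values π_1, π_2, … into P one at a time, bumping the leftmost entry strictly greater than the inserted value down to the next row. The recording tableau Q records, in position (i, j), the step at which that cell was added to P.
  Insert 2 (step 1): P = [2];  Q = [1]
  Insert 6 (step 2): P = [2, 6];  Q = [1, 2]
  Insert 4 (step 3): P = [2, 4] / [6];  Q = [1, 2] / [3]
  Insert 8 (step 4): P = [2, 4, 8] / [6];  Q = [1, 2, 4] / [3]
  Insert 5 (step 5): P = [2, 4, 5] / [6, 8];  Q = [1, 2, 4] / [3, 5]
  Insert 3 (step 6): P = [2, 3, 5] / [4, 8] / [6];  Q = [1, 2, 4] / [3, 5] / [6]
  Insert 9 (step 7): P = [2, 3, 5, 9] / [4, 8] / [6];  Q = [1, 2, 4, 7] / [3, 5] / [6]
  Insert 7 (step 8): P = [2, 3, 5, 7] / [4, 8, 9] / [6];  Q = [1, 2, 4, 7] / [3, 5, 8] / [6]
  Insert 1 (step 9): P = [1, 3, 5, 7] / [2, 8, 9] / [4] / [6];  Q = [1, 2, 4, 7] / [3, 5, 8] / [6] / [9]
Final shape: (4, 3, 1, 1).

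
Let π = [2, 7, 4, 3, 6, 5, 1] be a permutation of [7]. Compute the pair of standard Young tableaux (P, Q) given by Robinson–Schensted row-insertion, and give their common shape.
P = [1, 3, 5] / [2, 6] / [4] / [7];  Q = [1, 2, 5] / [3, 6] / [4] / [7];  common shape = (3, 2, 1, 1)

Row-insert the values π_1, π_2, … into P one at a time, bumping the leftmost entry strictly greater than the inserted value down to the next row. The recording tableau Q records, in position (i, j), the step at which that cell was added to P.
  Insert 2 (step 1): P = [2];  Q = [1]
  Insert 7 (step 2): P = [2, 7];  Q = [1, 2]
  Insert 4 (step 3): P = [2, 4] / [7];  Q = [1, 2] / [3]
  Insert 3 (step 4): P = [2, 3] / [4] / [7];  Q = [1, 2] / [3] / [4]
  Insert 6 (step 5): P = [2, 3, 6] / [4] / [7];  Q = [1, 2, 5] / [3] / [4]
  Insert 5 (step 6): P = [2, 3, 5] / [4, 6] / [7];  Q = [1, 2, 5] / [3, 6] / [4]
  Insert 1 (step 7): P = [1, 3, 5] / [2, 6] / [4] / [7];  Q = [1, 2, 5] / [3, 6] / [4] / [7]
Final shape: (3, 2, 1, 1).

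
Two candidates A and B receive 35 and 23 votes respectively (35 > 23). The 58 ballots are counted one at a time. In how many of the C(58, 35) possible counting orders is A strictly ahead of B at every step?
Strict-lead orderings = 1820529677650320

Total orderings of the 58 votes with 35 for A: C(58, 35) = 8799226775309880. By the Bertrand ballot formula (Cycle Lemma / reflection principle), the number of orderings in which A is strictly ahead of B throughout is (p − q)/(p + q) · C(p + q, p) = (35 − 23)/(35 + 23) · 8799226775309880 = 1820529677650320.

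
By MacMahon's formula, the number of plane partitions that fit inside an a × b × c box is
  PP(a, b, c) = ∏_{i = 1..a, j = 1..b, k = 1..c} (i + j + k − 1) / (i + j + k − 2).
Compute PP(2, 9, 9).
PP(2, 9, 9) = 449141836

Evaluate the triple product over i = 1..2, j = 1..9, k = 1..9. The factors are (2/1) · (3/2) · (4/3) · (5/4) · (6/5) · (7/6) · (8/7) · (9/8) · … (162 factors total). The numerators and denominators telescope so the product is an integer; carrying out the multiplication exactly gives PP(2, 9, 9) = 449141836.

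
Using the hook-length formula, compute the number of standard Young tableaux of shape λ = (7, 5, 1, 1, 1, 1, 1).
# SYT of shape (7, 5, 1, 1, 1, 1, 1) = 565488

Hook-length formula: f^λ = n! / Π hook(c), product over all cells c of the Young diagram. For λ = (7, 5, 1, 1, 1, 1, 1), n = 17 boxes. Hook lengths by row (left-to-right, top-to-bottom): [13, 7, 6, 5, 4, 2, 1]; [10, 4, 3, 2, 1]; [5]; [4]; [3]; [2]; [1]. Product of hooks = 628992000. So f^λ = 17! / 628992000 = 355687428096000 / 628992000 = 565488.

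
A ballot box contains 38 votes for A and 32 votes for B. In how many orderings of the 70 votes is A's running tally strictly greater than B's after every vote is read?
Strict-lead orderings = 7460467265901832182

Total orderings of the 70 votes with 38 for A: C(70, 38) = 87038784768854708790. By the Bertrand ballot formula (Cycle Lemma / reflection principle), the number of orderings in which A is strictly ahead of B throughout is (p − q)/(p + q) · C(p + q, p) = (38 − 32)/(38 + 32) · 87038784768854708790 = 7460467265901832182.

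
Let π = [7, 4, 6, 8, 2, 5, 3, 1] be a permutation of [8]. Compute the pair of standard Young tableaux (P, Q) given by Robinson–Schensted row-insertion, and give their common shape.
P = [1, 3, 8] / [2, 5] / [4] / [6] / [7];  Q = [1, 3, 4] / [2, 6] / [5] / [7] / [8];  common shape = (3, 2, 1, 1, 1)

Row-insert the values π_1, π_2, … into P one at a time, bumping the leftmost entry strictly greater than the inserted value down to the next row. The recording tableau Q records, in position (i, j), the step at which that cell was added to P.
  Insert 7 (step 1): P = [7];  Q = [1]
  Insert 4 (step 2): P = [4] / [7];  Q = [1] / [2]
  Insert 6 (step 3): P = [4, 6] / [7];  Q = [1, 3] / [2]
  Insert 8 (step 4): P = [4, 6, 8] / [7];  Q = [1, 3, 4] / [2]
  Insert 2 (step 5): P = [2, 6, 8] / [4] / [7];  Q = [1, 3, 4] / [2] / [5]
  Insert 5 (step 6): P = [2, 5, 8] / [4, 6] / [7];  Q = [1, 3, 4] / [2, 6] / [5]
  Insert 3 (step 7): P = [2, 3, 8] / [4, 5] / [6] / [7];  Q = [1, 3, 4] / [2, 6] / [5] / [7]
  Insert 1 (step 8): P = [1, 3, 8] / [2, 5] / [4] / [6] / [7];  Q = [1, 3, 4] / [2, 6] / [5] / [7] / [8]
Final shape: (3, 2, 1, 1, 1).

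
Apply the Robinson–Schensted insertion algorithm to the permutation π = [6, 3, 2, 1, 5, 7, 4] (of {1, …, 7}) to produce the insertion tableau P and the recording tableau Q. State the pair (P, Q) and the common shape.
P = [1, 4, 7] / [2, 5] / [3] / [6];  Q = [1, 5, 6] / [2, 7] / [3] / [4];  common shape = (3, 2, 1, 1)

Row-insert the values π_1, π_2, … into P one at a time, bumping the leftmost entry strictly greater than the inserted value down to the next row. The recording tableau Q records, in position (i, j), the step at which that cell was added to P.
  Insert 6 (step 1): P = [6];  Q = [1]
  Insert 3 (step 2): P = [3] / [6];  Q = [1] / [2]
  Insert 2 (step 3): P = [2] / [3] / [6];  Q = [1] / [2] / [3]
  Insert 1 (step 4): P = [1] / [2] / [3] / [6];  Q = [1] / [2] / [3] / [4]
  Insert 5 (step 5): P = [1, 5] / [2] / [3] / [6];  Q = [1, 5] / [2] / [3] / [4]
  Insert 7 (step 6): P = [1, 5, 7] / [2] / [3] / [6];  Q = [1, 5, 6] / [2] / [3] / [4]
  Insert 4 (step 7): P = [1, 4, 7] / [2, 5] / [3] / [6];  Q = [1, 5, 6] / [2, 7] / [3] / [4]
Final shape: (3, 2, 1, 1).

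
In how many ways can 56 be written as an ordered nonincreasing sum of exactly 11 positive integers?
p(56, 11 parts) = 41373

Partitions of n into exactly k parts are in bijection with partitions of n − k into at most k parts (subtract 1 from each part). So p(56, exactly 11) = p(45, parts ≤ 11). Computing via the recurrence p(m, j) = p(m, j−1) + p(m−j, j) gives 41373.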